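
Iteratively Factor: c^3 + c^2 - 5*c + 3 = (c - 1)*(c^2 + 2*c - 3) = (c - 1)*(c + 3)*(c - 1)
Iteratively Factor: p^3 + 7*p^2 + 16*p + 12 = (p + 2)*(p^2 + 5*p + 6) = (p + 2)*(p + 3)*(p + 2)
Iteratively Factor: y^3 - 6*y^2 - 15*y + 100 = (y + 4)*(y^2 - 10*y + 25) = (y - 5)*(y + 4)*(y - 5)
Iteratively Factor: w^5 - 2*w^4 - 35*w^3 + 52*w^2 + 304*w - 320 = (w - 1)*(w^4 - w^3 - 36*w^2 + 16*w + 320) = (w - 1)*(w + 4)*(w^3 - 5*w^2 - 16*w + 80) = (w - 5)*(w - 1)*(w + 4)*(w^2 - 16) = (w - 5)*(w - 4)*(w - 1)*(w + 4)*(w + 4)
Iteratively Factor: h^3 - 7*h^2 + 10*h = (h - 2)*(h^2 - 5*h) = (h - 5)*(h - 2)*(h)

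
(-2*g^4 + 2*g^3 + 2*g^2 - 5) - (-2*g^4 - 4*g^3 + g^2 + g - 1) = 6*g^3 + g^2 - g - 4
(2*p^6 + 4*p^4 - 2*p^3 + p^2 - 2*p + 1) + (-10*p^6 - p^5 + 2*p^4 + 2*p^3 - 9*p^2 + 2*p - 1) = -8*p^6 - p^5 + 6*p^4 - 8*p^2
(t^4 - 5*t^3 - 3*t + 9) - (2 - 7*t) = t^4 - 5*t^3 + 4*t + 7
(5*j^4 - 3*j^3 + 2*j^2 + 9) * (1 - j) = -5*j^5 + 8*j^4 - 5*j^3 + 2*j^2 - 9*j + 9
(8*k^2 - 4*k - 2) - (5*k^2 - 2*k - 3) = 3*k^2 - 2*k + 1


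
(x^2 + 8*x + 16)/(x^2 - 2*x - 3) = (x^2 + 8*x + 16)/(x^2 - 2*x - 3)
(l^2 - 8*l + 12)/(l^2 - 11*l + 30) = (l - 2)/(l - 5)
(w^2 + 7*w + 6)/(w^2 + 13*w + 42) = (w + 1)/(w + 7)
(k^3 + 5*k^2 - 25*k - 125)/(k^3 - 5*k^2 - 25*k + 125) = (k + 5)/(k - 5)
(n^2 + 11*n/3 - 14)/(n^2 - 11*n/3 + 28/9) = 3*(n + 6)/(3*n - 4)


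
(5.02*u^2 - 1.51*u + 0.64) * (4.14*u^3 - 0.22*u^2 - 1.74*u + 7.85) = 20.7828*u^5 - 7.3558*u^4 - 5.753*u^3 + 41.8936*u^2 - 12.9671*u + 5.024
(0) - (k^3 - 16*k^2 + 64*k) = -k^3 + 16*k^2 - 64*k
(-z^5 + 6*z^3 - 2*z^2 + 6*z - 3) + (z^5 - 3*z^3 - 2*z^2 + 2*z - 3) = 3*z^3 - 4*z^2 + 8*z - 6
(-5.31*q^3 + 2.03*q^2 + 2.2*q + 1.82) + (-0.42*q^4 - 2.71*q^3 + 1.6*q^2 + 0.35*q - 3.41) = -0.42*q^4 - 8.02*q^3 + 3.63*q^2 + 2.55*q - 1.59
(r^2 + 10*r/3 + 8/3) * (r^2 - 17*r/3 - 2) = r^4 - 7*r^3/3 - 164*r^2/9 - 196*r/9 - 16/3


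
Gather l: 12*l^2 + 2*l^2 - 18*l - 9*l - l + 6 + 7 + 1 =14*l^2 - 28*l + 14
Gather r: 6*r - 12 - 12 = 6*r - 24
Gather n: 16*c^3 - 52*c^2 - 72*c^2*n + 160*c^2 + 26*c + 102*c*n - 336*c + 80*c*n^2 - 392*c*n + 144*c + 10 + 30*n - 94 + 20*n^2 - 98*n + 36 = 16*c^3 + 108*c^2 - 166*c + n^2*(80*c + 20) + n*(-72*c^2 - 290*c - 68) - 48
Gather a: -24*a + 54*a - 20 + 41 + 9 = 30*a + 30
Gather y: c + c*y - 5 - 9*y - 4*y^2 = c - 4*y^2 + y*(c - 9) - 5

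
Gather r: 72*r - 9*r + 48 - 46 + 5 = 63*r + 7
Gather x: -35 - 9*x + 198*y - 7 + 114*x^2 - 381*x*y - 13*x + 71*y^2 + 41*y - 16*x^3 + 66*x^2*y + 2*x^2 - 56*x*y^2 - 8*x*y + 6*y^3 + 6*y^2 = -16*x^3 + x^2*(66*y + 116) + x*(-56*y^2 - 389*y - 22) + 6*y^3 + 77*y^2 + 239*y - 42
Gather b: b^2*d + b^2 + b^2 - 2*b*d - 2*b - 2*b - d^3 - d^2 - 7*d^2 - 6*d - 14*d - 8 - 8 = b^2*(d + 2) + b*(-2*d - 4) - d^3 - 8*d^2 - 20*d - 16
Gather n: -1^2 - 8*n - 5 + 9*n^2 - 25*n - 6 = 9*n^2 - 33*n - 12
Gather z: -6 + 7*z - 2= 7*z - 8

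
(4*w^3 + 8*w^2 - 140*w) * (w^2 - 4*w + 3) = 4*w^5 - 8*w^4 - 160*w^3 + 584*w^2 - 420*w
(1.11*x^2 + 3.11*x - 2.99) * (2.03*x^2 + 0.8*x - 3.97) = 2.2533*x^4 + 7.2013*x^3 - 7.9884*x^2 - 14.7387*x + 11.8703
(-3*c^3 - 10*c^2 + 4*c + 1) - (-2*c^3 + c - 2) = -c^3 - 10*c^2 + 3*c + 3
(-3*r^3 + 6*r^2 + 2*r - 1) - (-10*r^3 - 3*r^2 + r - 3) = 7*r^3 + 9*r^2 + r + 2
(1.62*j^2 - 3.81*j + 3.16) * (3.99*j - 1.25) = 6.4638*j^3 - 17.2269*j^2 + 17.3709*j - 3.95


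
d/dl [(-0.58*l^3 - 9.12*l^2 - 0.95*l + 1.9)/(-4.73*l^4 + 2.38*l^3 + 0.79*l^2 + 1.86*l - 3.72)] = l*(-2.7434*l^5 - 86.2752*l^4 + 7.76689999999999*l^3 + 38.3124*l^2 - 23.3059*l + 64.8508)/(22.3729*l^8 - 22.5148*l^7 - 1.809*l^6 - 13.8352*l^5 + 44.6689*l^4 - 14.7684*l^3 - 2.418*l^2 - 13.8384*l + 13.8384)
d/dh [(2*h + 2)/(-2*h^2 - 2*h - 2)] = (-h^2 - h + (h + 1)*(2*h + 1) - 1)/(h^2 + h + 1)^2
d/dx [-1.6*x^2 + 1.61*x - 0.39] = 1.61 - 3.2*x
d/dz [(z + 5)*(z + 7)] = 2*z + 12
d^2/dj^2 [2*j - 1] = 0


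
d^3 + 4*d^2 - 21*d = d*(d - 3)*(d + 7)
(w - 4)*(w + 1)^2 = w^3 - 2*w^2 - 7*w - 4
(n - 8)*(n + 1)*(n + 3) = n^3 - 4*n^2 - 29*n - 24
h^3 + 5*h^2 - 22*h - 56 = (h - 4)*(h + 2)*(h + 7)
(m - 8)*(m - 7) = m^2 - 15*m + 56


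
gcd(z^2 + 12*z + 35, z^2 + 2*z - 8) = 1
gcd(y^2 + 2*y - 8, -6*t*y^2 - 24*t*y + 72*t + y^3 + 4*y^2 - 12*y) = y - 2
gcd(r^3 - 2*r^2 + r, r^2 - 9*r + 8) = r - 1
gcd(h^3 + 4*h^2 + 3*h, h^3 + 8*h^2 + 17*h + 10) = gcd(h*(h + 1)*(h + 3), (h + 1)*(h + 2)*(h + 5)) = h + 1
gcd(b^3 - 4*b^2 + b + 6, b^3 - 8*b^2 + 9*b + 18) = b^2 - 2*b - 3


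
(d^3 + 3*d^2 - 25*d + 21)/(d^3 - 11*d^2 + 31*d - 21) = (d + 7)/(d - 7)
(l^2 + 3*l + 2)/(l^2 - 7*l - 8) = (l + 2)/(l - 8)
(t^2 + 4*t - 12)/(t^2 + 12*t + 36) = (t - 2)/(t + 6)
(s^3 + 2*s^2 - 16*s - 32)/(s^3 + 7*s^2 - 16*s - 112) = (s + 2)/(s + 7)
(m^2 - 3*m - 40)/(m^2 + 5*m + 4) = (m^2 - 3*m - 40)/(m^2 + 5*m + 4)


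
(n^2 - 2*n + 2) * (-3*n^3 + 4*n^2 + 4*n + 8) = -3*n^5 + 10*n^4 - 10*n^3 + 8*n^2 - 8*n + 16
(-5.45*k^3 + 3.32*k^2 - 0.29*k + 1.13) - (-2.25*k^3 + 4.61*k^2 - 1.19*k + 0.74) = -3.2*k^3 - 1.29*k^2 + 0.9*k + 0.39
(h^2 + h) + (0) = h^2 + h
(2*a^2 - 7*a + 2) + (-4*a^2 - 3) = -2*a^2 - 7*a - 1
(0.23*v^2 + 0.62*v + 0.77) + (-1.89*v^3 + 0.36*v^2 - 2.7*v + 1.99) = -1.89*v^3 + 0.59*v^2 - 2.08*v + 2.76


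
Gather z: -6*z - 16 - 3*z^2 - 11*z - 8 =-3*z^2 - 17*z - 24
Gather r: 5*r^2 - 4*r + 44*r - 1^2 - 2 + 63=5*r^2 + 40*r + 60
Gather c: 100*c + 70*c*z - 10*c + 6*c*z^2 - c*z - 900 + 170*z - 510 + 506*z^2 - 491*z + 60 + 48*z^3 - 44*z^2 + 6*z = c*(6*z^2 + 69*z + 90) + 48*z^3 + 462*z^2 - 315*z - 1350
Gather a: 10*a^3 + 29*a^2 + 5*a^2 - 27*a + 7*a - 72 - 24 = 10*a^3 + 34*a^2 - 20*a - 96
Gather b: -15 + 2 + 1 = -12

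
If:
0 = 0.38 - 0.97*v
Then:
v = 0.39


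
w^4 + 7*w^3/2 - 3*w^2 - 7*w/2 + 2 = (w - 1)*(w - 1/2)*(w + 1)*(w + 4)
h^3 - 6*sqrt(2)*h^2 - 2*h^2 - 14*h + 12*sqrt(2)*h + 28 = (h - 2)*(h - 7*sqrt(2))*(h + sqrt(2))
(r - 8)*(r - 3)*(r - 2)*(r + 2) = r^4 - 11*r^3 + 20*r^2 + 44*r - 96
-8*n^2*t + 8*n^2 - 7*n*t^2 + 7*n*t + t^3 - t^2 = (-8*n + t)*(n + t)*(t - 1)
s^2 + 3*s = s*(s + 3)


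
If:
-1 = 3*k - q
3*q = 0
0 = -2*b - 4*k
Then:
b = 2/3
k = -1/3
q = 0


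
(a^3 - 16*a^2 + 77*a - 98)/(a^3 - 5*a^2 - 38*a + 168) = (a^2 - 9*a + 14)/(a^2 + 2*a - 24)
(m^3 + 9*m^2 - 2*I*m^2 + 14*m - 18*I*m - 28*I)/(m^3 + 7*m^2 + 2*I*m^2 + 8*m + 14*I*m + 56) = (m + 2)/(m + 4*I)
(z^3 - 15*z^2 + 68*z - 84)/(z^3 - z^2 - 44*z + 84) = (z - 7)/(z + 7)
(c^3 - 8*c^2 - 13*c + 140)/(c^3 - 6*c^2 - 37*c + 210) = (c + 4)/(c + 6)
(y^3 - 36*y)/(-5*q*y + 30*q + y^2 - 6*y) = y*(y + 6)/(-5*q + y)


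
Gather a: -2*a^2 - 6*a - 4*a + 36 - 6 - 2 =-2*a^2 - 10*a + 28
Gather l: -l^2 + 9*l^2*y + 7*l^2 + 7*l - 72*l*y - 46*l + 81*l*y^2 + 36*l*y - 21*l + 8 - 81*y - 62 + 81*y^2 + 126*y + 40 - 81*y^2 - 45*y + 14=l^2*(9*y + 6) + l*(81*y^2 - 36*y - 60)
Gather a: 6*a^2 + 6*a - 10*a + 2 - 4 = 6*a^2 - 4*a - 2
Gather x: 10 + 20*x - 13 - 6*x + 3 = 14*x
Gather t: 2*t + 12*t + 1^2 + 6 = 14*t + 7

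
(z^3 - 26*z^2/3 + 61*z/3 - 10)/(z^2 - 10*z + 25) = (z^2 - 11*z/3 + 2)/(z - 5)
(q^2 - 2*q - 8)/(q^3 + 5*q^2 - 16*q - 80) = (q + 2)/(q^2 + 9*q + 20)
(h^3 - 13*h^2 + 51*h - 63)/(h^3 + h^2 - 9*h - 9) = (h^2 - 10*h + 21)/(h^2 + 4*h + 3)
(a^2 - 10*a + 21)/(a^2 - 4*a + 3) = (a - 7)/(a - 1)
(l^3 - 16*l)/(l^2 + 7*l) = (l^2 - 16)/(l + 7)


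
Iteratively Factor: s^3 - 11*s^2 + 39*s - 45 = (s - 3)*(s^2 - 8*s + 15) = (s - 5)*(s - 3)*(s - 3)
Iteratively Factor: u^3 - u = (u)*(u^2 - 1) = u*(u - 1)*(u + 1)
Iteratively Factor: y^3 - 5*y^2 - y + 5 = (y - 1)*(y^2 - 4*y - 5) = (y - 5)*(y - 1)*(y + 1)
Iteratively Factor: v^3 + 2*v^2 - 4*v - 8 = (v + 2)*(v^2 - 4) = (v + 2)^2*(v - 2)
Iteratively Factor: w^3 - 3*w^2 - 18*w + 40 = (w - 5)*(w^2 + 2*w - 8) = (w - 5)*(w - 2)*(w + 4)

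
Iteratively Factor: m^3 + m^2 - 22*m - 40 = (m - 5)*(m^2 + 6*m + 8) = (m - 5)*(m + 4)*(m + 2)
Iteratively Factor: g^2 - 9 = (g - 3)*(g + 3)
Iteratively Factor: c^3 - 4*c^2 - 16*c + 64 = (c - 4)*(c^2 - 16) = (c - 4)*(c + 4)*(c - 4)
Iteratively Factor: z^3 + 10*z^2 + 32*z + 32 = (z + 4)*(z^2 + 6*z + 8) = (z + 4)^2*(z + 2)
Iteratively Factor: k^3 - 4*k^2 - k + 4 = (k - 4)*(k^2 - 1) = (k - 4)*(k - 1)*(k + 1)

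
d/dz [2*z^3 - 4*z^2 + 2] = 2*z*(3*z - 4)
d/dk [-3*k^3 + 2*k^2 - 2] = k*(4 - 9*k)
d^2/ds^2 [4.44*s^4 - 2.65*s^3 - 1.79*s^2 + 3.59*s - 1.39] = 53.28*s^2 - 15.9*s - 3.58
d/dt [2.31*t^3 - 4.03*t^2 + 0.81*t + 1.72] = 6.93*t^2 - 8.06*t + 0.81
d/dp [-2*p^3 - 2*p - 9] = -6*p^2 - 2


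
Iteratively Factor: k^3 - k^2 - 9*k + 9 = (k - 1)*(k^2 - 9) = (k - 3)*(k - 1)*(k + 3)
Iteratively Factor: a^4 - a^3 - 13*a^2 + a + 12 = (a + 1)*(a^3 - 2*a^2 - 11*a + 12) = (a + 1)*(a + 3)*(a^2 - 5*a + 4) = (a - 1)*(a + 1)*(a + 3)*(a - 4)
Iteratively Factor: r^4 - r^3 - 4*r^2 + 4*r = (r + 2)*(r^3 - 3*r^2 + 2*r) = (r - 1)*(r + 2)*(r^2 - 2*r) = r*(r - 1)*(r + 2)*(r - 2)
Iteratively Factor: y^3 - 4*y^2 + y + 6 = (y - 3)*(y^2 - y - 2) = (y - 3)*(y + 1)*(y - 2)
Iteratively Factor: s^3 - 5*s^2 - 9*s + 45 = (s - 5)*(s^2 - 9) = (s - 5)*(s - 3)*(s + 3)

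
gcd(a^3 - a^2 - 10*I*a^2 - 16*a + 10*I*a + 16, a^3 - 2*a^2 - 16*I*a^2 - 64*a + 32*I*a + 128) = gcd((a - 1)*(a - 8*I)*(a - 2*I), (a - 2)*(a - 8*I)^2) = a - 8*I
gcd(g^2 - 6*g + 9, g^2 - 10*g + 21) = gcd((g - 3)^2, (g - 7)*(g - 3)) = g - 3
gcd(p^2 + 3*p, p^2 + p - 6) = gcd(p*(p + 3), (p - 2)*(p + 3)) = p + 3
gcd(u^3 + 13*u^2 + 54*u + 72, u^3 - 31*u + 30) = u + 6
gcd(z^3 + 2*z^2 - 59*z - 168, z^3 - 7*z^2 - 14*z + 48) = z^2 - 5*z - 24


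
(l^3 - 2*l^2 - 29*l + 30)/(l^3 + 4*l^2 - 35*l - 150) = (l - 1)/(l + 5)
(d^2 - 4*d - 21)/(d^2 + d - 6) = (d - 7)/(d - 2)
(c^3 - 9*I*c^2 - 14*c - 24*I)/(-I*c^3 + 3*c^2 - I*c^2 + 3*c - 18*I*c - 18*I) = (I*c^3 + 9*c^2 - 14*I*c + 24)/(c^3 + c^2*(1 + 3*I) + 3*c*(6 + I) + 18)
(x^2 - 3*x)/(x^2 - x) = (x - 3)/(x - 1)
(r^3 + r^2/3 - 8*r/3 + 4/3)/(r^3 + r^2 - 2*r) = (r - 2/3)/r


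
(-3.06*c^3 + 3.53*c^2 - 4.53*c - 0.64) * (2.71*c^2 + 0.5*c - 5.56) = -8.2926*c^5 + 8.0363*c^4 + 6.5023*c^3 - 23.6262*c^2 + 24.8668*c + 3.5584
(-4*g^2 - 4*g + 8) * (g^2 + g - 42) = -4*g^4 - 8*g^3 + 172*g^2 + 176*g - 336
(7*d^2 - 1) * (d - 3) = 7*d^3 - 21*d^2 - d + 3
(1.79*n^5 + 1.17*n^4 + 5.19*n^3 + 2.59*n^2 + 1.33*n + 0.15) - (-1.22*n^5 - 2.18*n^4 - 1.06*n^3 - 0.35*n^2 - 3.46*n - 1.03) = 3.01*n^5 + 3.35*n^4 + 6.25*n^3 + 2.94*n^2 + 4.79*n + 1.18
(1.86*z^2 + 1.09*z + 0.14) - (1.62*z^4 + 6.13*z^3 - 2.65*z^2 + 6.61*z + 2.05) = -1.62*z^4 - 6.13*z^3 + 4.51*z^2 - 5.52*z - 1.91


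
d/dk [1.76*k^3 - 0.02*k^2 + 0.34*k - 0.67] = 5.28*k^2 - 0.04*k + 0.34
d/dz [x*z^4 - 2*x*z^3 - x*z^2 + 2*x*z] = 2*x*(2*z^3 - 3*z^2 - z + 1)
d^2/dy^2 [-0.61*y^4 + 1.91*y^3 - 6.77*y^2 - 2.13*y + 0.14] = -7.32*y^2 + 11.46*y - 13.54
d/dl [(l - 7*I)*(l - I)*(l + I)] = 3*l^2 - 14*I*l + 1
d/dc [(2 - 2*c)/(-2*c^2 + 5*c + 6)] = 2*(-2*c^2 + 4*c - 11)/(4*c^4 - 20*c^3 + c^2 + 60*c + 36)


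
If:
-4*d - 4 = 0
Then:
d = -1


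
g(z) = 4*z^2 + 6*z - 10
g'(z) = 8*z + 6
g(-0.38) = -11.70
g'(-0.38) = 2.96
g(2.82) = 38.73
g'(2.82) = 28.56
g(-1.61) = -9.29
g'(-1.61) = -6.88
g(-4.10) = 32.64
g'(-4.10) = -26.80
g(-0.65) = -12.21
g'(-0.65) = 0.80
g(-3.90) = 27.44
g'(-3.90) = -25.20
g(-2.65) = 2.19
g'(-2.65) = -15.20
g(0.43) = -6.68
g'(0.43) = 9.44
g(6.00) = 170.00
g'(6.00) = 54.00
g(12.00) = 638.00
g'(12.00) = 102.00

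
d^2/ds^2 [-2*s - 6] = 0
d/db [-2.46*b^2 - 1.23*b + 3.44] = -4.92*b - 1.23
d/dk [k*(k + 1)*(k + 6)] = 3*k^2 + 14*k + 6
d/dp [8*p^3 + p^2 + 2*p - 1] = 24*p^2 + 2*p + 2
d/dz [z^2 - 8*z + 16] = 2*z - 8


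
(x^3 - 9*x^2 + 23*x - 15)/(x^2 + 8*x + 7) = (x^3 - 9*x^2 + 23*x - 15)/(x^2 + 8*x + 7)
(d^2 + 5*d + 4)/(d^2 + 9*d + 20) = (d + 1)/(d + 5)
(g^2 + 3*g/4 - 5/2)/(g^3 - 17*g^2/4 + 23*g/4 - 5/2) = (g + 2)/(g^2 - 3*g + 2)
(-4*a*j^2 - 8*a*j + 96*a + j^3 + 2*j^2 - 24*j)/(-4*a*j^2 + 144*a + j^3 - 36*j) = (j - 4)/(j - 6)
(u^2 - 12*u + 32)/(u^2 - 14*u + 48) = (u - 4)/(u - 6)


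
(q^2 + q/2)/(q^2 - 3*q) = (q + 1/2)/(q - 3)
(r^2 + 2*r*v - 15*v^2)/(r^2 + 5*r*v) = (r - 3*v)/r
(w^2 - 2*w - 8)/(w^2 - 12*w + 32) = (w + 2)/(w - 8)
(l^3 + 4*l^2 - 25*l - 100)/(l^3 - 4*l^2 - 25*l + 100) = (l + 4)/(l - 4)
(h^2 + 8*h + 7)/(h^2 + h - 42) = (h + 1)/(h - 6)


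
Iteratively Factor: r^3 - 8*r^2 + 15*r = (r)*(r^2 - 8*r + 15) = r*(r - 5)*(r - 3)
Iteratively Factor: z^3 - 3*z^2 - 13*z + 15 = (z - 5)*(z^2 + 2*z - 3) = (z - 5)*(z + 3)*(z - 1)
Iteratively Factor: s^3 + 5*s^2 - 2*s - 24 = (s + 4)*(s^2 + s - 6) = (s + 3)*(s + 4)*(s - 2)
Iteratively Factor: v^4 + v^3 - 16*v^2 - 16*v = (v - 4)*(v^3 + 5*v^2 + 4*v) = (v - 4)*(v + 4)*(v^2 + v) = v*(v - 4)*(v + 4)*(v + 1)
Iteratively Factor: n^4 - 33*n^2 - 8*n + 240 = (n - 5)*(n^3 + 5*n^2 - 8*n - 48) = (n - 5)*(n - 3)*(n^2 + 8*n + 16) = (n - 5)*(n - 3)*(n + 4)*(n + 4)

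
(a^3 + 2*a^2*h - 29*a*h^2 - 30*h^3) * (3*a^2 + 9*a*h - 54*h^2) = 3*a^5 + 15*a^4*h - 123*a^3*h^2 - 459*a^2*h^3 + 1296*a*h^4 + 1620*h^5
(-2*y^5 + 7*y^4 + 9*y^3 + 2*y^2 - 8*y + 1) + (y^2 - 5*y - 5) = -2*y^5 + 7*y^4 + 9*y^3 + 3*y^2 - 13*y - 4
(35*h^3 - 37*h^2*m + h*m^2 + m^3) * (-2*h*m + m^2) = -70*h^4*m + 109*h^3*m^2 - 39*h^2*m^3 - h*m^4 + m^5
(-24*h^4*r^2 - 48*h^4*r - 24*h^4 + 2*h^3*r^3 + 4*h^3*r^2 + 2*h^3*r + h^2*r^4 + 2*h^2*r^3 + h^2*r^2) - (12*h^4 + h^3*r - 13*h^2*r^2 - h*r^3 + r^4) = -24*h^4*r^2 - 48*h^4*r - 36*h^4 + 2*h^3*r^3 + 4*h^3*r^2 + h^3*r + h^2*r^4 + 2*h^2*r^3 + 14*h^2*r^2 + h*r^3 - r^4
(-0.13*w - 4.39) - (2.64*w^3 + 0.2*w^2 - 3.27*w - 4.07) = -2.64*w^3 - 0.2*w^2 + 3.14*w - 0.319999999999999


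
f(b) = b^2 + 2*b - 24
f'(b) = 2*b + 2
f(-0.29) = -24.50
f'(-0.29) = 1.42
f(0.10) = -23.79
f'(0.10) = 2.20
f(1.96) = -16.24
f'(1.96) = 5.92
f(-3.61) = -18.19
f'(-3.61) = -5.22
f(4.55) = 5.80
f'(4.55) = 11.10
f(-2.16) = -23.65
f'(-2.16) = -2.32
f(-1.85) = -24.28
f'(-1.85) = -1.70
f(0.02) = -23.96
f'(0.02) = 2.04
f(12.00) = 144.00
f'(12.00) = 26.00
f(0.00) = -24.00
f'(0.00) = 2.00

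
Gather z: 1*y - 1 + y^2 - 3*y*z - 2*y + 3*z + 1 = y^2 - y + z*(3 - 3*y)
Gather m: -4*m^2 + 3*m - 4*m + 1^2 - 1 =-4*m^2 - m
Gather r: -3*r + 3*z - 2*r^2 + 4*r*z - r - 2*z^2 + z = -2*r^2 + r*(4*z - 4) - 2*z^2 + 4*z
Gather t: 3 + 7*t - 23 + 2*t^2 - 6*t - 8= 2*t^2 + t - 28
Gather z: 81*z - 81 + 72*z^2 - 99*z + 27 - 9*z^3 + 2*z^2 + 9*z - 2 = -9*z^3 + 74*z^2 - 9*z - 56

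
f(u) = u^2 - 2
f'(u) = 2*u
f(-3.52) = 10.39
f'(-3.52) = -7.04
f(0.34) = -1.88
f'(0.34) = 0.68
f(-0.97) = -1.06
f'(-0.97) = -1.94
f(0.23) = -1.95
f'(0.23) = 0.46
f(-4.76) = 20.66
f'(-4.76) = -9.52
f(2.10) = 2.41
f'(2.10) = 4.20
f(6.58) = 41.30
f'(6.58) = 13.16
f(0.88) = -1.23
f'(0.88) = 1.76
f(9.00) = 79.00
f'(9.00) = 18.00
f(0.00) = -2.00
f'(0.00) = 0.00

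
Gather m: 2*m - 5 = 2*m - 5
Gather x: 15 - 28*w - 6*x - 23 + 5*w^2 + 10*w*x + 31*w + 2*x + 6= 5*w^2 + 3*w + x*(10*w - 4) - 2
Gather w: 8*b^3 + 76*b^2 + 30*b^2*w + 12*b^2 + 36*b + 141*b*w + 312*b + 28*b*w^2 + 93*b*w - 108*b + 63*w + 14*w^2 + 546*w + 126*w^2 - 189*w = 8*b^3 + 88*b^2 + 240*b + w^2*(28*b + 140) + w*(30*b^2 + 234*b + 420)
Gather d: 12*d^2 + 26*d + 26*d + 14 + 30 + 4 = 12*d^2 + 52*d + 48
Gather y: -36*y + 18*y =-18*y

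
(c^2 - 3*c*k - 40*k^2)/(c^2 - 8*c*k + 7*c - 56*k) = (c + 5*k)/(c + 7)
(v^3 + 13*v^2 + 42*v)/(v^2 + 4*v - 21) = v*(v + 6)/(v - 3)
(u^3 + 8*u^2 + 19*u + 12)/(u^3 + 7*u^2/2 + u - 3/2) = 2*(u + 4)/(2*u - 1)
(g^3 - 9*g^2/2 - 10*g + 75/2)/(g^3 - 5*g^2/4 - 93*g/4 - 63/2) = 2*(2*g^2 - 15*g + 25)/(4*g^2 - 17*g - 42)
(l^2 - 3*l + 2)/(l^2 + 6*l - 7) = (l - 2)/(l + 7)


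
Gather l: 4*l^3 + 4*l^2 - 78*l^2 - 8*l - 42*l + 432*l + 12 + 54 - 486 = 4*l^3 - 74*l^2 + 382*l - 420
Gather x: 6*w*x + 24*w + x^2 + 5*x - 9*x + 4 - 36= 24*w + x^2 + x*(6*w - 4) - 32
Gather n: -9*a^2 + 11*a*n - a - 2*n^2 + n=-9*a^2 - a - 2*n^2 + n*(11*a + 1)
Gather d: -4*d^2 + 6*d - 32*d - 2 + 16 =-4*d^2 - 26*d + 14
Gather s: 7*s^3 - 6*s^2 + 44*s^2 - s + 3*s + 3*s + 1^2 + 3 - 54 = 7*s^3 + 38*s^2 + 5*s - 50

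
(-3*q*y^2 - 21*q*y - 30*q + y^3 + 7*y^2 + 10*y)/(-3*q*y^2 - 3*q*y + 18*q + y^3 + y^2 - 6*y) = (y^2 + 7*y + 10)/(y^2 + y - 6)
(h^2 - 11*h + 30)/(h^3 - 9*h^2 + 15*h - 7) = (h^2 - 11*h + 30)/(h^3 - 9*h^2 + 15*h - 7)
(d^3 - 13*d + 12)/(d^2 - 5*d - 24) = (-d^3 + 13*d - 12)/(-d^2 + 5*d + 24)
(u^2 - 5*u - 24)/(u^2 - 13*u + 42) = (u^2 - 5*u - 24)/(u^2 - 13*u + 42)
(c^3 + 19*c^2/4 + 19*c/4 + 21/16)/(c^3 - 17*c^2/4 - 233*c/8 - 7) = (8*c^2 + 10*c + 3)/(2*(4*c^2 - 31*c - 8))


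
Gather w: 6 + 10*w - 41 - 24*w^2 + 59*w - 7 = -24*w^2 + 69*w - 42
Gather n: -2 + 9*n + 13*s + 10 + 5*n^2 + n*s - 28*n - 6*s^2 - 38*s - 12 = 5*n^2 + n*(s - 19) - 6*s^2 - 25*s - 4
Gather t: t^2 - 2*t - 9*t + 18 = t^2 - 11*t + 18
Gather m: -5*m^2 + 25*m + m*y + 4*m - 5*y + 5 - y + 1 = -5*m^2 + m*(y + 29) - 6*y + 6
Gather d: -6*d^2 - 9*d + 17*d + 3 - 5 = -6*d^2 + 8*d - 2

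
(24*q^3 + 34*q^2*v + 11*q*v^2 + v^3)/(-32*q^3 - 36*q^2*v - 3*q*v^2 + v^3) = (-6*q - v)/(8*q - v)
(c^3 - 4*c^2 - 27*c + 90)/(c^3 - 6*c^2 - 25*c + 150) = (c - 3)/(c - 5)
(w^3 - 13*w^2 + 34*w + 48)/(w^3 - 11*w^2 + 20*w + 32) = (w - 6)/(w - 4)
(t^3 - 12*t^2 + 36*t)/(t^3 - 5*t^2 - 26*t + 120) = t*(t - 6)/(t^2 + t - 20)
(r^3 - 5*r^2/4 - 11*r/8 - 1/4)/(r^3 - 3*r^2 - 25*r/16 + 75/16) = 2*(8*r^3 - 10*r^2 - 11*r - 2)/(16*r^3 - 48*r^2 - 25*r + 75)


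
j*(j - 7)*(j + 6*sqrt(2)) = j^3 - 7*j^2 + 6*sqrt(2)*j^2 - 42*sqrt(2)*j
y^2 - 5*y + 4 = (y - 4)*(y - 1)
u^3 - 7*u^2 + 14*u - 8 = (u - 4)*(u - 2)*(u - 1)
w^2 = w^2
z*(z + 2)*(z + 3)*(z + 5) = z^4 + 10*z^3 + 31*z^2 + 30*z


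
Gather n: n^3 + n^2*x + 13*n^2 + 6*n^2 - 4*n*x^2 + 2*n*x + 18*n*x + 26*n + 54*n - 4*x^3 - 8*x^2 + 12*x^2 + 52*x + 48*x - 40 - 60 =n^3 + n^2*(x + 19) + n*(-4*x^2 + 20*x + 80) - 4*x^3 + 4*x^2 + 100*x - 100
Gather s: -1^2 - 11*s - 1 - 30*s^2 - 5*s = -30*s^2 - 16*s - 2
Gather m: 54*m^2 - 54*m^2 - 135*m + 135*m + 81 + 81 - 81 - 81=0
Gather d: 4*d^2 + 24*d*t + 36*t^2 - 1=4*d^2 + 24*d*t + 36*t^2 - 1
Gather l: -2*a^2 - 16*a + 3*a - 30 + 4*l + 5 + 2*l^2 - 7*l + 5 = -2*a^2 - 13*a + 2*l^2 - 3*l - 20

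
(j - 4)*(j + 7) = j^2 + 3*j - 28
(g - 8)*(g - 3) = g^2 - 11*g + 24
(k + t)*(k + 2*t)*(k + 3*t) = k^3 + 6*k^2*t + 11*k*t^2 + 6*t^3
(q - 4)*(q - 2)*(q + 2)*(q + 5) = q^4 + q^3 - 24*q^2 - 4*q + 80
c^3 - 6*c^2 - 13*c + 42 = (c - 7)*(c - 2)*(c + 3)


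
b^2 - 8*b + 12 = (b - 6)*(b - 2)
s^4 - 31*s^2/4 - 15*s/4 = s*(s - 3)*(s + 1/2)*(s + 5/2)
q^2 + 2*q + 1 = (q + 1)^2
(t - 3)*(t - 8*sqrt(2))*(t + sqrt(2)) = t^3 - 7*sqrt(2)*t^2 - 3*t^2 - 16*t + 21*sqrt(2)*t + 48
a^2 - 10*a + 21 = (a - 7)*(a - 3)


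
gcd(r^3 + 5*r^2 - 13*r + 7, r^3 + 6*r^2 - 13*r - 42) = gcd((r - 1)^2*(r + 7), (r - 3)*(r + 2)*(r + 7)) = r + 7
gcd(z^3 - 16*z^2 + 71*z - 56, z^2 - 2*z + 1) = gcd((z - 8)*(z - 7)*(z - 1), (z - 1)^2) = z - 1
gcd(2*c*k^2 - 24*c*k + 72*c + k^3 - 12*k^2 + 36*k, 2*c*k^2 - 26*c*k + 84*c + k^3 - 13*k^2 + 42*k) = 2*c*k - 12*c + k^2 - 6*k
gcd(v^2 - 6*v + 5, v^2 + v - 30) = v - 5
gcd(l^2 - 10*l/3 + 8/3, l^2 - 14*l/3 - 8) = 1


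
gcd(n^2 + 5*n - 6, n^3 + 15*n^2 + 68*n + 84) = n + 6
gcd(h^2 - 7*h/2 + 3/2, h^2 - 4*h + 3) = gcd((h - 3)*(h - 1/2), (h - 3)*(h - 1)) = h - 3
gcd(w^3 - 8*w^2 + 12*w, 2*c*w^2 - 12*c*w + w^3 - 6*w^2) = w^2 - 6*w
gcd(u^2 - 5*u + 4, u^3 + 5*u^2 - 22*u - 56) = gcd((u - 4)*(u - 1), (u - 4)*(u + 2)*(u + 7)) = u - 4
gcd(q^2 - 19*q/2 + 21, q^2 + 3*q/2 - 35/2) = q - 7/2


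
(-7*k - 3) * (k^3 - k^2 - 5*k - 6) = -7*k^4 + 4*k^3 + 38*k^2 + 57*k + 18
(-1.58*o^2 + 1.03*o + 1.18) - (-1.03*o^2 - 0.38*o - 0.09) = -0.55*o^2 + 1.41*o + 1.27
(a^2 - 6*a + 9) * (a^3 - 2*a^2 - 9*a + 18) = a^5 - 8*a^4 + 12*a^3 + 54*a^2 - 189*a + 162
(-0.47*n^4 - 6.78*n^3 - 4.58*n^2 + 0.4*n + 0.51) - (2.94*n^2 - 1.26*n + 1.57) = -0.47*n^4 - 6.78*n^3 - 7.52*n^2 + 1.66*n - 1.06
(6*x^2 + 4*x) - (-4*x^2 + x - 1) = 10*x^2 + 3*x + 1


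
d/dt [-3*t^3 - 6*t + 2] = -9*t^2 - 6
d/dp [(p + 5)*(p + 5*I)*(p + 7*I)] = 3*p^2 + p*(10 + 24*I) - 35 + 60*I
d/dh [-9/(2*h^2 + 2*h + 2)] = 9*(2*h + 1)/(2*(h^2 + h + 1)^2)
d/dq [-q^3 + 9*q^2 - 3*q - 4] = -3*q^2 + 18*q - 3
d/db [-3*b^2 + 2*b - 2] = 2 - 6*b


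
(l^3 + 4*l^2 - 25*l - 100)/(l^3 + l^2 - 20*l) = (l^2 - l - 20)/(l*(l - 4))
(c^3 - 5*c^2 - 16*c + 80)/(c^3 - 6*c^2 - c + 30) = (c^2 - 16)/(c^2 - c - 6)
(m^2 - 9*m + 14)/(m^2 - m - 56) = (-m^2 + 9*m - 14)/(-m^2 + m + 56)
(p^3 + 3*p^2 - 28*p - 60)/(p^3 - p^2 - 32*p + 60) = (p + 2)/(p - 2)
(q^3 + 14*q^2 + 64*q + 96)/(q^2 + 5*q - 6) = (q^2 + 8*q + 16)/(q - 1)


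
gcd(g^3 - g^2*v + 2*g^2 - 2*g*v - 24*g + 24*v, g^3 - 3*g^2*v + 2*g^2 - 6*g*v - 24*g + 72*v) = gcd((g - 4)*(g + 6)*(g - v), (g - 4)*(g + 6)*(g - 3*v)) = g^2 + 2*g - 24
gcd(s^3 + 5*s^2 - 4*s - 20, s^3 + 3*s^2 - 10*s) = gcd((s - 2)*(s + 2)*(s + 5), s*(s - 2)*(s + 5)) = s^2 + 3*s - 10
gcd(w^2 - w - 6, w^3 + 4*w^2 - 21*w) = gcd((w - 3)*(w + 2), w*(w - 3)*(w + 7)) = w - 3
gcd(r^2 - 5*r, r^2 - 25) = r - 5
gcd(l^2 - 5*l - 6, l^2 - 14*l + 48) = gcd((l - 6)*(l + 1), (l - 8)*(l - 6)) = l - 6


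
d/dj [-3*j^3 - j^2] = j*(-9*j - 2)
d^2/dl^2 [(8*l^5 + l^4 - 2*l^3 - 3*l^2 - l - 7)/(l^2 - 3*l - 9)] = 2*(24*l^7 - 191*l^6 - 225*l^5 + 3240*l^4 + 6650*l^3 + 222*l^2 - 450*l - 342)/(l^6 - 9*l^5 + 135*l^3 - 729*l - 729)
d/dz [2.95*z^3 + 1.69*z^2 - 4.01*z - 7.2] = 8.85*z^2 + 3.38*z - 4.01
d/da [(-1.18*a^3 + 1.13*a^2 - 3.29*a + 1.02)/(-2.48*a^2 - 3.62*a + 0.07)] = (2.9264*a^4 + 8.5432*a^3 - 12.4976*a^2 + 5.2174*a + 3.4621)/(6.1504*a^4 + 17.9552*a^3 + 12.7572*a^2 - 0.5068*a + 0.0049)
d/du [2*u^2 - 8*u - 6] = 4*u - 8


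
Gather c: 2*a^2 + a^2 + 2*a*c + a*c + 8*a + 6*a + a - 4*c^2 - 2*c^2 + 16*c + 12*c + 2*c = 3*a^2 + 15*a - 6*c^2 + c*(3*a + 30)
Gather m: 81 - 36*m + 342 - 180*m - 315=108 - 216*m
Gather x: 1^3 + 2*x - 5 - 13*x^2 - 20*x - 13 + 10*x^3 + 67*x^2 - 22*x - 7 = 10*x^3 + 54*x^2 - 40*x - 24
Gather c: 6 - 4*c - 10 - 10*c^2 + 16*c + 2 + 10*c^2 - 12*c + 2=0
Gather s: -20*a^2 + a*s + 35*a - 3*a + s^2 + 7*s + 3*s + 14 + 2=-20*a^2 + 32*a + s^2 + s*(a + 10) + 16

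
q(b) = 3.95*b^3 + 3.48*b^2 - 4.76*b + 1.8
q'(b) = 11.85*b^2 + 6.96*b - 4.76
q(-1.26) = 5.42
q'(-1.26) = 5.28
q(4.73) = 475.15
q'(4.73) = 293.28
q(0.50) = 0.78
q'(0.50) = 1.68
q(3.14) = 143.45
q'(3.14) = 133.93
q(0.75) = 1.85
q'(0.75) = 7.13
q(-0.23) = 3.03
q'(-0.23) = -5.73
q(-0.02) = 1.90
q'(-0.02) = -4.89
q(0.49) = 0.77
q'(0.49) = 1.50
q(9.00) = 3120.39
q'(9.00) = 1017.73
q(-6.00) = -697.56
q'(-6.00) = 380.08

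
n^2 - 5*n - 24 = (n - 8)*(n + 3)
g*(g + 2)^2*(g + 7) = g^4 + 11*g^3 + 32*g^2 + 28*g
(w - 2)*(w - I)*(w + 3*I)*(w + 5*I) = w^4 - 2*w^3 + 7*I*w^3 - 7*w^2 - 14*I*w^2 + 14*w + 15*I*w - 30*I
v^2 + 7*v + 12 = (v + 3)*(v + 4)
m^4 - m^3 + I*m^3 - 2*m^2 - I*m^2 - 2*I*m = m*(m - 2)*(m + 1)*(m + I)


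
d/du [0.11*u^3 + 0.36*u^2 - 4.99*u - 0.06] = 0.33*u^2 + 0.72*u - 4.99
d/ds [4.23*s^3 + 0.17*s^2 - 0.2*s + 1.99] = 12.69*s^2 + 0.34*s - 0.2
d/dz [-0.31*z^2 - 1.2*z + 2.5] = -0.62*z - 1.2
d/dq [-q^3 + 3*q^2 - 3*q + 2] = -3*q^2 + 6*q - 3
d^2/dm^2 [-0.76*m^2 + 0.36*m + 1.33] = -1.52000000000000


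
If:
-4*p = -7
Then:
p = 7/4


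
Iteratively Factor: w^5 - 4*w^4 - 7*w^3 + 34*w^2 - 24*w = (w - 4)*(w^4 - 7*w^2 + 6*w) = (w - 4)*(w - 1)*(w^3 + w^2 - 6*w) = (w - 4)*(w - 2)*(w - 1)*(w^2 + 3*w) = w*(w - 4)*(w - 2)*(w - 1)*(w + 3)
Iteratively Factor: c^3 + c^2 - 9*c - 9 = (c - 3)*(c^2 + 4*c + 3) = (c - 3)*(c + 3)*(c + 1)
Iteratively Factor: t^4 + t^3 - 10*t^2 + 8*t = (t - 1)*(t^3 + 2*t^2 - 8*t) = (t - 1)*(t + 4)*(t^2 - 2*t) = t*(t - 1)*(t + 4)*(t - 2)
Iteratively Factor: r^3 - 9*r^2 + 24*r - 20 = (r - 2)*(r^2 - 7*r + 10) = (r - 2)^2*(r - 5)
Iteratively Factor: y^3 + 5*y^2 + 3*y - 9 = (y + 3)*(y^2 + 2*y - 3) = (y - 1)*(y + 3)*(y + 3)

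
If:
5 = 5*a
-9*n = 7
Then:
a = 1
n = -7/9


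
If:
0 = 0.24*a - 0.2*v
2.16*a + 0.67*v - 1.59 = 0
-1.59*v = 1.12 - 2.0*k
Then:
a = 0.54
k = 1.07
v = 0.64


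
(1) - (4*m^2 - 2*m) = -4*m^2 + 2*m + 1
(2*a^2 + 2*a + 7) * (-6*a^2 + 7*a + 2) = -12*a^4 + 2*a^3 - 24*a^2 + 53*a + 14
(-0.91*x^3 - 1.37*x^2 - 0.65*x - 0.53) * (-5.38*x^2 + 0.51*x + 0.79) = 4.8958*x^5 + 6.9065*x^4 + 2.0794*x^3 + 1.4376*x^2 - 0.7838*x - 0.4187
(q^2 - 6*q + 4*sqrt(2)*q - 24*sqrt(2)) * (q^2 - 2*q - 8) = q^4 - 8*q^3 + 4*sqrt(2)*q^3 - 32*sqrt(2)*q^2 + 4*q^2 + 16*sqrt(2)*q + 48*q + 192*sqrt(2)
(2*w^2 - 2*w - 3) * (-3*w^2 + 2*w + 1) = -6*w^4 + 10*w^3 + 7*w^2 - 8*w - 3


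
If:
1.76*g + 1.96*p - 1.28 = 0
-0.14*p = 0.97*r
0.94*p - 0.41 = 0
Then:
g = 0.24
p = 0.44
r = -0.06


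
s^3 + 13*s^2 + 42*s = s*(s + 6)*(s + 7)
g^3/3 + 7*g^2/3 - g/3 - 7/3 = (g/3 + 1/3)*(g - 1)*(g + 7)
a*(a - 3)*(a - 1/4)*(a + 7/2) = a^4 + a^3/4 - 85*a^2/8 + 21*a/8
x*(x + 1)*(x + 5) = x^3 + 6*x^2 + 5*x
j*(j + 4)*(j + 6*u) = j^3 + 6*j^2*u + 4*j^2 + 24*j*u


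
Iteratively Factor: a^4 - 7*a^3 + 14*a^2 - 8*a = (a)*(a^3 - 7*a^2 + 14*a - 8) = a*(a - 2)*(a^2 - 5*a + 4) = a*(a - 4)*(a - 2)*(a - 1)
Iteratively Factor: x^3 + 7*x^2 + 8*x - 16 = (x - 1)*(x^2 + 8*x + 16) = (x - 1)*(x + 4)*(x + 4)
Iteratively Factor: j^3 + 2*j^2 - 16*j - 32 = (j + 4)*(j^2 - 2*j - 8) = (j + 2)*(j + 4)*(j - 4)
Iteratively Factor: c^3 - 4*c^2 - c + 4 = (c - 1)*(c^2 - 3*c - 4) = (c - 1)*(c + 1)*(c - 4)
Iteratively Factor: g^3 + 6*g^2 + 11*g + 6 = (g + 3)*(g^2 + 3*g + 2) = (g + 2)*(g + 3)*(g + 1)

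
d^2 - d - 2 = (d - 2)*(d + 1)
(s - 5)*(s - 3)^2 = s^3 - 11*s^2 + 39*s - 45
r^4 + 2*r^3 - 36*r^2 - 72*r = r*(r - 6)*(r + 2)*(r + 6)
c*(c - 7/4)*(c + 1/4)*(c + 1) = c^4 - c^3/2 - 31*c^2/16 - 7*c/16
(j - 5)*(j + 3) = j^2 - 2*j - 15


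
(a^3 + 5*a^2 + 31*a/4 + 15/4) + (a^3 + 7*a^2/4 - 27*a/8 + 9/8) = 2*a^3 + 27*a^2/4 + 35*a/8 + 39/8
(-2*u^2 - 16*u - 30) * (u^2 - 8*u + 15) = -2*u^4 + 68*u^2 - 450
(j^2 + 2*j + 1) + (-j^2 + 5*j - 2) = 7*j - 1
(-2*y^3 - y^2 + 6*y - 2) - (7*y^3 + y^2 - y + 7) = -9*y^3 - 2*y^2 + 7*y - 9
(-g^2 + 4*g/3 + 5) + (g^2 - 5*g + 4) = 9 - 11*g/3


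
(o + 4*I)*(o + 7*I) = o^2 + 11*I*o - 28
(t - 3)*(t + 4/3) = t^2 - 5*t/3 - 4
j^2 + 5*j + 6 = (j + 2)*(j + 3)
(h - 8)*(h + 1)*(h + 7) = h^3 - 57*h - 56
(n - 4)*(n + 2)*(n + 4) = n^3 + 2*n^2 - 16*n - 32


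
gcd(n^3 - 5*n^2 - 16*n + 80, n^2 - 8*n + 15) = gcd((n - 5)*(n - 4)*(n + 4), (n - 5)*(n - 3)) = n - 5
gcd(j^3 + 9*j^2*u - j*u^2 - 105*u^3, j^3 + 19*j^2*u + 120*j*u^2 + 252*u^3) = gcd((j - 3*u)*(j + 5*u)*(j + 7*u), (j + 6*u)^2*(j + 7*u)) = j + 7*u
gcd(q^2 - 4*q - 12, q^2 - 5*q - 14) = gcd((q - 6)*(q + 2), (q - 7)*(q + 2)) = q + 2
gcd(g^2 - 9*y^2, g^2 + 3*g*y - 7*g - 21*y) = g + 3*y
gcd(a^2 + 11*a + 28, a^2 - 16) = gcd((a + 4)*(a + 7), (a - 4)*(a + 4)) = a + 4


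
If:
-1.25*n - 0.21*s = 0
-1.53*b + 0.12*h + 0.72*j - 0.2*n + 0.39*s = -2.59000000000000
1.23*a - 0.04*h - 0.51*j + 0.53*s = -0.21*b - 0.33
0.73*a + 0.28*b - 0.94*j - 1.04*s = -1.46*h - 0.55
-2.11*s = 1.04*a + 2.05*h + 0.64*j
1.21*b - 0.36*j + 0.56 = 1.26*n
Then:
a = 19.82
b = 13.23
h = -2.72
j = 35.51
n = 3.01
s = -17.90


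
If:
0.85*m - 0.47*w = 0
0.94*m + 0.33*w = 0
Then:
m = 0.00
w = 0.00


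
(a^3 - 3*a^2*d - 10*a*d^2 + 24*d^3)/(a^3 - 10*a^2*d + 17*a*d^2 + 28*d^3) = (a^2 + a*d - 6*d^2)/(a^2 - 6*a*d - 7*d^2)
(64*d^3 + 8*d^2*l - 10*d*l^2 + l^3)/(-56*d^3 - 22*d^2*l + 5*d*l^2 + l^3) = (-8*d + l)/(7*d + l)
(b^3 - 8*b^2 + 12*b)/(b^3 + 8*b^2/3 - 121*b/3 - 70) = 3*b*(b - 2)/(3*b^2 + 26*b + 35)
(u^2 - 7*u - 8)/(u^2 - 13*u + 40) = (u + 1)/(u - 5)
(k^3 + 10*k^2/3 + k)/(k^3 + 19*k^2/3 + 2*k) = (k + 3)/(k + 6)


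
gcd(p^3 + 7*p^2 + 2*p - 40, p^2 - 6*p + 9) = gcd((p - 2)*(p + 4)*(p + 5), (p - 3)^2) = 1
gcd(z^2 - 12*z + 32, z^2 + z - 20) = z - 4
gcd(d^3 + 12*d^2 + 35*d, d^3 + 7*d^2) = d^2 + 7*d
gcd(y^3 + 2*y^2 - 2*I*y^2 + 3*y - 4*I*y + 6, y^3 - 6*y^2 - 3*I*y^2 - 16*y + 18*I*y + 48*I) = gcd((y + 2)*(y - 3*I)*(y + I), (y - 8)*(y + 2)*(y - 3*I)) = y^2 + y*(2 - 3*I) - 6*I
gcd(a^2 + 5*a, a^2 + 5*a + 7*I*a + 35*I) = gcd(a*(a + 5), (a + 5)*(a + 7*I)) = a + 5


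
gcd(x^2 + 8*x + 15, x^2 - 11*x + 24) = 1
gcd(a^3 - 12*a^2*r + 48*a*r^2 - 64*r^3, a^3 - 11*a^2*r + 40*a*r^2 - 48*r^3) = a^2 - 8*a*r + 16*r^2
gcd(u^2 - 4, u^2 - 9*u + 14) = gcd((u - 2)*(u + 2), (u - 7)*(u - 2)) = u - 2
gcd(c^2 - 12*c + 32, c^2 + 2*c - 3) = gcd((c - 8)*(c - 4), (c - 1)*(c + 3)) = 1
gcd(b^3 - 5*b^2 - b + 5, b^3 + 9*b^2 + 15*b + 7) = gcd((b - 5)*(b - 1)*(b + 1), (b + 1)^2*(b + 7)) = b + 1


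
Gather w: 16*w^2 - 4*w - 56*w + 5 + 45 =16*w^2 - 60*w + 50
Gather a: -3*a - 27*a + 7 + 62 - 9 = 60 - 30*a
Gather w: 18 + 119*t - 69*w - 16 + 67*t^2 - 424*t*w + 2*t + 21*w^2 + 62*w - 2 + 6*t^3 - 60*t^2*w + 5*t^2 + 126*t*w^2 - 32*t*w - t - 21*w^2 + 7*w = 6*t^3 + 72*t^2 + 126*t*w^2 + 120*t + w*(-60*t^2 - 456*t)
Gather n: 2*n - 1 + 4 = 2*n + 3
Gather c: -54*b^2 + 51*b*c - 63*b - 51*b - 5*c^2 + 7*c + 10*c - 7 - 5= -54*b^2 - 114*b - 5*c^2 + c*(51*b + 17) - 12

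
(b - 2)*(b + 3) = b^2 + b - 6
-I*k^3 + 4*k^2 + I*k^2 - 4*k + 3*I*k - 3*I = (k + I)*(k + 3*I)*(-I*k + I)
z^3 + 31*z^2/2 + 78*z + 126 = (z + 7/2)*(z + 6)^2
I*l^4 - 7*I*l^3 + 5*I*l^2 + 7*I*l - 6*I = (l - 6)*(l - 1)*(l + 1)*(I*l - I)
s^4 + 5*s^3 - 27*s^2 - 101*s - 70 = (s - 5)*(s + 1)*(s + 2)*(s + 7)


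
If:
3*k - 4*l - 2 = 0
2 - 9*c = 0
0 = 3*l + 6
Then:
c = 2/9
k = -2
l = -2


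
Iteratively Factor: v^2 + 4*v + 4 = (v + 2)*(v + 2)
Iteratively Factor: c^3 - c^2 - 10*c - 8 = (c + 1)*(c^2 - 2*c - 8) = (c - 4)*(c + 1)*(c + 2)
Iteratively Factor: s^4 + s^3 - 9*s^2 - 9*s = (s + 1)*(s^3 - 9*s) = (s + 1)*(s + 3)*(s^2 - 3*s) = (s - 3)*(s + 1)*(s + 3)*(s)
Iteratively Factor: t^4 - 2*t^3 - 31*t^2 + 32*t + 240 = (t - 4)*(t^3 + 2*t^2 - 23*t - 60) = (t - 4)*(t + 3)*(t^2 - t - 20) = (t - 5)*(t - 4)*(t + 3)*(t + 4)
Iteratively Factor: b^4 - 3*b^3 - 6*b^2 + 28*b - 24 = (b - 2)*(b^3 - b^2 - 8*b + 12) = (b - 2)^2*(b^2 + b - 6) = (b - 2)^3*(b + 3)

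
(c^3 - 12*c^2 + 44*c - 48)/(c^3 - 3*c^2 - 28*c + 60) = (c - 4)/(c + 5)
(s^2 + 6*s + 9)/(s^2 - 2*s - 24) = (s^2 + 6*s + 9)/(s^2 - 2*s - 24)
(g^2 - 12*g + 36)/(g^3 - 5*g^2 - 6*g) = (g - 6)/(g*(g + 1))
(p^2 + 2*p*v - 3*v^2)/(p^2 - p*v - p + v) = (p + 3*v)/(p - 1)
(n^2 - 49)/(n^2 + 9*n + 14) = (n - 7)/(n + 2)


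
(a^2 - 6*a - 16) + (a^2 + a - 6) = 2*a^2 - 5*a - 22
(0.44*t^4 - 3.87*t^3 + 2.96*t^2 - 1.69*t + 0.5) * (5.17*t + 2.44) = 2.2748*t^5 - 18.9343*t^4 + 5.8604*t^3 - 1.5149*t^2 - 1.5386*t + 1.22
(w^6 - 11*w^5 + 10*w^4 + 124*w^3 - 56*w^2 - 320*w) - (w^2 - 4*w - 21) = w^6 - 11*w^5 + 10*w^4 + 124*w^3 - 57*w^2 - 316*w + 21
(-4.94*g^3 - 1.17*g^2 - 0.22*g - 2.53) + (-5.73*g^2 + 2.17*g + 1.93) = -4.94*g^3 - 6.9*g^2 + 1.95*g - 0.6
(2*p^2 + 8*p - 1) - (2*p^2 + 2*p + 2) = 6*p - 3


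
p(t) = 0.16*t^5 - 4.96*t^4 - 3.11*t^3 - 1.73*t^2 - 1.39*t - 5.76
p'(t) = 0.8*t^4 - 19.84*t^3 - 9.33*t^2 - 3.46*t - 1.39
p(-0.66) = -5.66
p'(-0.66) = 2.69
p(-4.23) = -1600.10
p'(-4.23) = 1604.06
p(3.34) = -696.33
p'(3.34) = -756.70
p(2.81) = -373.55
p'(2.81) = -475.12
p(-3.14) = -453.18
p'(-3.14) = 609.48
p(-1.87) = -53.18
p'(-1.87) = 111.97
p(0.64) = -8.99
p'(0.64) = -12.49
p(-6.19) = -8061.75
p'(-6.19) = 5542.62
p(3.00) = -472.35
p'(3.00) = -566.62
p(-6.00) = -7060.26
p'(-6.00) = 5005.73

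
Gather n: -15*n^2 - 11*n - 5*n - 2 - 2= -15*n^2 - 16*n - 4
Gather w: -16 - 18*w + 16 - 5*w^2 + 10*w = -5*w^2 - 8*w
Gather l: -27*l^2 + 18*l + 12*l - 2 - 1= -27*l^2 + 30*l - 3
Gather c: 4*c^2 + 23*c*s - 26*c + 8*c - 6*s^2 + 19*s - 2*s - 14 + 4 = 4*c^2 + c*(23*s - 18) - 6*s^2 + 17*s - 10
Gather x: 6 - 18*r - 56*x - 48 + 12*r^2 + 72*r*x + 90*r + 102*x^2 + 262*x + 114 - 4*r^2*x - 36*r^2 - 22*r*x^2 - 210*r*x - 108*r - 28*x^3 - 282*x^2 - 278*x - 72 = -24*r^2 - 36*r - 28*x^3 + x^2*(-22*r - 180) + x*(-4*r^2 - 138*r - 72)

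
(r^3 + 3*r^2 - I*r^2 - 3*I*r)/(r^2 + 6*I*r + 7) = r*(r + 3)/(r + 7*I)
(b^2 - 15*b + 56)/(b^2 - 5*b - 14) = (b - 8)/(b + 2)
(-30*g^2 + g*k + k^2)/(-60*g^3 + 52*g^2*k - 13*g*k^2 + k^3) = (6*g + k)/(12*g^2 - 8*g*k + k^2)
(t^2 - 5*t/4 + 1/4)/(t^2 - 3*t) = (4*t^2 - 5*t + 1)/(4*t*(t - 3))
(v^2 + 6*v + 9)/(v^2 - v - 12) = (v + 3)/(v - 4)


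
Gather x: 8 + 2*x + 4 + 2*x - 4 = 4*x + 8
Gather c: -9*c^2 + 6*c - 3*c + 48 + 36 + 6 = -9*c^2 + 3*c + 90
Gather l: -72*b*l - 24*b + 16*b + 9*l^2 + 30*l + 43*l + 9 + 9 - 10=-8*b + 9*l^2 + l*(73 - 72*b) + 8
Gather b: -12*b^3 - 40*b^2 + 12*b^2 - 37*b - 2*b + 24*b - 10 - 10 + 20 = -12*b^3 - 28*b^2 - 15*b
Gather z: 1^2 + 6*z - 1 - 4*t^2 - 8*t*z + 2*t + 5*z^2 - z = -4*t^2 + 2*t + 5*z^2 + z*(5 - 8*t)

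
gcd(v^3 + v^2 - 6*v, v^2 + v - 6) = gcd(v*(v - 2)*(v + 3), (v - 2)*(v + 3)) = v^2 + v - 6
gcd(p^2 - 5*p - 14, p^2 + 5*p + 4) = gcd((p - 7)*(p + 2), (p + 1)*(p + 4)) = 1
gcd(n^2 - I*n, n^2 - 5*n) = n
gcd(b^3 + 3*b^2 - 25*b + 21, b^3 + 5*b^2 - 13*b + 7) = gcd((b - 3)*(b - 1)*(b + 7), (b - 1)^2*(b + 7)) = b^2 + 6*b - 7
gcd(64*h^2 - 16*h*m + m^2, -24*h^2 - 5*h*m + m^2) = 8*h - m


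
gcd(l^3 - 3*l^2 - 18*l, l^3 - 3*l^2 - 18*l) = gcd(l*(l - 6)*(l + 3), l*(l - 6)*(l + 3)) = l^3 - 3*l^2 - 18*l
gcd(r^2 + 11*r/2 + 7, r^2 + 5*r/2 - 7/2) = r + 7/2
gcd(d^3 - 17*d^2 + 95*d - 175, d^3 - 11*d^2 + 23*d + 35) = d^2 - 12*d + 35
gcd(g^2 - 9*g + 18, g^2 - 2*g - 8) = 1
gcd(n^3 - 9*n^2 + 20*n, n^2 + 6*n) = n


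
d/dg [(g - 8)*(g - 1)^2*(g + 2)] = 4*g^3 - 24*g^2 - 6*g + 26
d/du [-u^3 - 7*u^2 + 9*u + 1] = -3*u^2 - 14*u + 9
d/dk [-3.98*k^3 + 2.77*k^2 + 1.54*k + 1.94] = -11.94*k^2 + 5.54*k + 1.54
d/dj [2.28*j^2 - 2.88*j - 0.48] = 4.56*j - 2.88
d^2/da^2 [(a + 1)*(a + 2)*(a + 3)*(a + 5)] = 12*a^2 + 66*a + 82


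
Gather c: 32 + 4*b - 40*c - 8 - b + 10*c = 3*b - 30*c + 24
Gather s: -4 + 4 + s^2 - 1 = s^2 - 1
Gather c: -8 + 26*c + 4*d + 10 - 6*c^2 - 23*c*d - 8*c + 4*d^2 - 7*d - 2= -6*c^2 + c*(18 - 23*d) + 4*d^2 - 3*d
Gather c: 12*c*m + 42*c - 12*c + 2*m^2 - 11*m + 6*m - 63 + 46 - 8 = c*(12*m + 30) + 2*m^2 - 5*m - 25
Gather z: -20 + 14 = -6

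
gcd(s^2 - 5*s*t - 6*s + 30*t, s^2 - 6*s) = s - 6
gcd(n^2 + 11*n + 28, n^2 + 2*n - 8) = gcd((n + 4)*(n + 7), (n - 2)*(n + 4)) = n + 4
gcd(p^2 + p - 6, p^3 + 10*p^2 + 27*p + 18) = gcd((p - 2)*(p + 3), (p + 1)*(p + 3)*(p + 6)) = p + 3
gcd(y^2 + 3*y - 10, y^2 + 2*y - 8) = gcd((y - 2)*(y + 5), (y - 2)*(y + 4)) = y - 2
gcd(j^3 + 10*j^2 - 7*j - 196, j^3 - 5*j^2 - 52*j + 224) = j^2 + 3*j - 28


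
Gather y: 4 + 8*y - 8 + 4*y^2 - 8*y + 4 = 4*y^2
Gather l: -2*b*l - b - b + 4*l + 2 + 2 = -2*b + l*(4 - 2*b) + 4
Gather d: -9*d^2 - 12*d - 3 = -9*d^2 - 12*d - 3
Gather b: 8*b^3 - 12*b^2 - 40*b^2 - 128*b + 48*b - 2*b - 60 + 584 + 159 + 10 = 8*b^3 - 52*b^2 - 82*b + 693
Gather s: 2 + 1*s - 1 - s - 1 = 0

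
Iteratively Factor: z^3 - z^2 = (z)*(z^2 - z) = z^2*(z - 1)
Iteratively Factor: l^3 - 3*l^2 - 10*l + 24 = (l + 3)*(l^2 - 6*l + 8) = (l - 2)*(l + 3)*(l - 4)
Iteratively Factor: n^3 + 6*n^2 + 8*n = (n + 2)*(n^2 + 4*n) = (n + 2)*(n + 4)*(n)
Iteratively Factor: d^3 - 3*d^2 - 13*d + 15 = (d - 1)*(d^2 - 2*d - 15) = (d - 1)*(d + 3)*(d - 5)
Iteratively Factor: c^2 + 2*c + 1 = (c + 1)*(c + 1)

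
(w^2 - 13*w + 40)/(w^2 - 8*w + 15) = (w - 8)/(w - 3)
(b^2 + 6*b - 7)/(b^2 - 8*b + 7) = (b + 7)/(b - 7)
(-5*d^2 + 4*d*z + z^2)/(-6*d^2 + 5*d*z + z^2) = (5*d + z)/(6*d + z)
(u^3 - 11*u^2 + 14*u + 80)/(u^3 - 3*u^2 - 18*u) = (-u^3 + 11*u^2 - 14*u - 80)/(u*(-u^2 + 3*u + 18))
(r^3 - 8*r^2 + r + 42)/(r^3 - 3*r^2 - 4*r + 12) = (r - 7)/(r - 2)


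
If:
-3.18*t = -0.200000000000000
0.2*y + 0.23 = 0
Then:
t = 0.06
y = -1.15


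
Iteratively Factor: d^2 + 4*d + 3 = (d + 1)*(d + 3)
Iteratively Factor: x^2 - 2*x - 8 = (x + 2)*(x - 4)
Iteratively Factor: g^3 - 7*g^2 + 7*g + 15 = (g - 3)*(g^2 - 4*g - 5) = (g - 5)*(g - 3)*(g + 1)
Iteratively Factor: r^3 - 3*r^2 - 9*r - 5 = (r + 1)*(r^2 - 4*r - 5) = (r + 1)^2*(r - 5)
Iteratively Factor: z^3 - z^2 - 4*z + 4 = (z + 2)*(z^2 - 3*z + 2) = (z - 2)*(z + 2)*(z - 1)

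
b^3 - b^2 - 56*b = b*(b - 8)*(b + 7)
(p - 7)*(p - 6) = p^2 - 13*p + 42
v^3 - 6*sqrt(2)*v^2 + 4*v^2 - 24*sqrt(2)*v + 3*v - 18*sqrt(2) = (v + 1)*(v + 3)*(v - 6*sqrt(2))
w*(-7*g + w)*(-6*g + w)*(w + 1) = 42*g^2*w^2 + 42*g^2*w - 13*g*w^3 - 13*g*w^2 + w^4 + w^3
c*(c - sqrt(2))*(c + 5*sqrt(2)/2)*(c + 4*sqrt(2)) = c^4 + 11*sqrt(2)*c^3/2 + 7*c^2 - 20*sqrt(2)*c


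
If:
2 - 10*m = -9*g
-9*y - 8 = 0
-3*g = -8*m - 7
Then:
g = -43/21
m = -23/14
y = -8/9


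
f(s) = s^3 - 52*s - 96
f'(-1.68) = -43.53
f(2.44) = -208.35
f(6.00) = -192.00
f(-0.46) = -72.18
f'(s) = 3*s^2 - 52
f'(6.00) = 56.00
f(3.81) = -238.81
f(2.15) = -197.86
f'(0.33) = -51.67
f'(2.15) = -38.13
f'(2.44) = -34.14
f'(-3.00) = -25.00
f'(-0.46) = -51.37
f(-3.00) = 33.00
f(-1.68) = -13.38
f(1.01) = -147.49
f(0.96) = -145.04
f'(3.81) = -8.45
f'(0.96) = -49.24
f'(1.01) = -48.94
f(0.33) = -113.12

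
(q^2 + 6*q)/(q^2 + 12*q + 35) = q*(q + 6)/(q^2 + 12*q + 35)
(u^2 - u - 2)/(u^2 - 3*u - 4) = (u - 2)/(u - 4)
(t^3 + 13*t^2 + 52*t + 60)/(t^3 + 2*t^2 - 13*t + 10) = (t^2 + 8*t + 12)/(t^2 - 3*t + 2)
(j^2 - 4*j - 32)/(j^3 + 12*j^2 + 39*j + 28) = (j - 8)/(j^2 + 8*j + 7)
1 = 1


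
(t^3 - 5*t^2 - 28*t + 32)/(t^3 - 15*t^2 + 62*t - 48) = (t + 4)/(t - 6)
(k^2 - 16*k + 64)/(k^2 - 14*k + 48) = (k - 8)/(k - 6)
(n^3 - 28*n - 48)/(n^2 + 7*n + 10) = (n^2 - 2*n - 24)/(n + 5)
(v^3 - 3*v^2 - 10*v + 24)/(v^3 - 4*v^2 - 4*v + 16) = (v + 3)/(v + 2)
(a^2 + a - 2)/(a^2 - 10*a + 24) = (a^2 + a - 2)/(a^2 - 10*a + 24)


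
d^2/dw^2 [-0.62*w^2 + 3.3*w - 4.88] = -1.24000000000000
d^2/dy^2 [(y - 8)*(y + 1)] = 2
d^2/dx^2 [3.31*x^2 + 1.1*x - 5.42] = 6.62000000000000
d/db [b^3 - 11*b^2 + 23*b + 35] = 3*b^2 - 22*b + 23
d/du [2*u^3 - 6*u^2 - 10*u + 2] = 6*u^2 - 12*u - 10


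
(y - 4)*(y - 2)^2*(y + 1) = y^4 - 7*y^3 + 12*y^2 + 4*y - 16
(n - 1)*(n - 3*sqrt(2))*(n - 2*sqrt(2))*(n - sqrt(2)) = n^4 - 6*sqrt(2)*n^3 - n^3 + 6*sqrt(2)*n^2 + 22*n^2 - 22*n - 12*sqrt(2)*n + 12*sqrt(2)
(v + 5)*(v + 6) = v^2 + 11*v + 30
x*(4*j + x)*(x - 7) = 4*j*x^2 - 28*j*x + x^3 - 7*x^2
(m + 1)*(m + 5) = m^2 + 6*m + 5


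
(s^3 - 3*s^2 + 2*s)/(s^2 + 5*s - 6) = s*(s - 2)/(s + 6)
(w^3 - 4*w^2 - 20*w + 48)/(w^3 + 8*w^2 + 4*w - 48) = (w - 6)/(w + 6)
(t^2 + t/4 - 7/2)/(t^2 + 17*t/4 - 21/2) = (t + 2)/(t + 6)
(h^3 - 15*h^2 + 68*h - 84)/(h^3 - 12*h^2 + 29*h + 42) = (h - 2)/(h + 1)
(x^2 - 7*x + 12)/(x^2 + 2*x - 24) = (x - 3)/(x + 6)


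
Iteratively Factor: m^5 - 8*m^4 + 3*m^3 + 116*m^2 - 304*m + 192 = (m + 4)*(m^4 - 12*m^3 + 51*m^2 - 88*m + 48) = (m - 4)*(m + 4)*(m^3 - 8*m^2 + 19*m - 12) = (m - 4)*(m - 3)*(m + 4)*(m^2 - 5*m + 4) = (m - 4)^2*(m - 3)*(m + 4)*(m - 1)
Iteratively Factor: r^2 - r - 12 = (r - 4)*(r + 3)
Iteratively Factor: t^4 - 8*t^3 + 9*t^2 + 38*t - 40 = (t + 2)*(t^3 - 10*t^2 + 29*t - 20) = (t - 5)*(t + 2)*(t^2 - 5*t + 4) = (t - 5)*(t - 4)*(t + 2)*(t - 1)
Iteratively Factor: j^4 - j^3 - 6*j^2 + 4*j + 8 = (j + 1)*(j^3 - 2*j^2 - 4*j + 8) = (j - 2)*(j + 1)*(j^2 - 4) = (j - 2)^2*(j + 1)*(j + 2)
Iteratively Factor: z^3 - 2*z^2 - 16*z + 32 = (z - 2)*(z^2 - 16) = (z - 2)*(z + 4)*(z - 4)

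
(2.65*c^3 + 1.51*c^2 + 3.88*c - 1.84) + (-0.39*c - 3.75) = 2.65*c^3 + 1.51*c^2 + 3.49*c - 5.59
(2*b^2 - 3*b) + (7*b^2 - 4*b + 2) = 9*b^2 - 7*b + 2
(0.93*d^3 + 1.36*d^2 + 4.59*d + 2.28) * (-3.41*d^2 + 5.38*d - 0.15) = -3.1713*d^5 + 0.365799999999999*d^4 - 8.4746*d^3 + 16.7154*d^2 + 11.5779*d - 0.342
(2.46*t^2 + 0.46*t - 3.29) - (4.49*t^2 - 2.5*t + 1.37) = -2.03*t^2 + 2.96*t - 4.66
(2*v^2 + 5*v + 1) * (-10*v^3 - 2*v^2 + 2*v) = -20*v^5 - 54*v^4 - 16*v^3 + 8*v^2 + 2*v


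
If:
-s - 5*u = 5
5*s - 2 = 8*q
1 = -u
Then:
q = -1/4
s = 0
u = -1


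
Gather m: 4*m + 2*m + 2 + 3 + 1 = 6*m + 6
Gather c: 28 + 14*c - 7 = 14*c + 21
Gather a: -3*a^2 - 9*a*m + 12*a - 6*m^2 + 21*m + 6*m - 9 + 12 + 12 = -3*a^2 + a*(12 - 9*m) - 6*m^2 + 27*m + 15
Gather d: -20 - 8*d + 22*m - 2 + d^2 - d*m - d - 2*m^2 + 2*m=d^2 + d*(-m - 9) - 2*m^2 + 24*m - 22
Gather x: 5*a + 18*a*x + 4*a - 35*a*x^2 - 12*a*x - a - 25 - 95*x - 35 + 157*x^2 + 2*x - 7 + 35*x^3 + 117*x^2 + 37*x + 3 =8*a + 35*x^3 + x^2*(274 - 35*a) + x*(6*a - 56) - 64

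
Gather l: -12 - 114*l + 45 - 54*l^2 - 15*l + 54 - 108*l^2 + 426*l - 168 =-162*l^2 + 297*l - 81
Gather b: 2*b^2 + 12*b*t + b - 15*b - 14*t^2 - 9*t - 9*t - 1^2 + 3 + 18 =2*b^2 + b*(12*t - 14) - 14*t^2 - 18*t + 20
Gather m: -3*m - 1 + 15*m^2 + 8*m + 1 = 15*m^2 + 5*m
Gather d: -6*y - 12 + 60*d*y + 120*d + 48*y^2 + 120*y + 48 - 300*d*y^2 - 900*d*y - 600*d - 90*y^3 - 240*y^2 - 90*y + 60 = d*(-300*y^2 - 840*y - 480) - 90*y^3 - 192*y^2 + 24*y + 96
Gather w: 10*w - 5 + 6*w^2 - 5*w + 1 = 6*w^2 + 5*w - 4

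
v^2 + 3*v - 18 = (v - 3)*(v + 6)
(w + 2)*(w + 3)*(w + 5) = w^3 + 10*w^2 + 31*w + 30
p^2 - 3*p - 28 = (p - 7)*(p + 4)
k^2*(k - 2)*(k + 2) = k^4 - 4*k^2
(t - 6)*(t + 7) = t^2 + t - 42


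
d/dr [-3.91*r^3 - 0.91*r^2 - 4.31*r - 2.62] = -11.73*r^2 - 1.82*r - 4.31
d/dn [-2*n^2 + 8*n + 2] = 8 - 4*n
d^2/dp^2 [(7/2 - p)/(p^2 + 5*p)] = (3*p*(p + 5)*(2*p + 1) - (2*p - 7)*(2*p + 5)^2)/(p^3*(p + 5)^3)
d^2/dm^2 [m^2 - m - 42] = 2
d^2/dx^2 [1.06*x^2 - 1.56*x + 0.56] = 2.12000000000000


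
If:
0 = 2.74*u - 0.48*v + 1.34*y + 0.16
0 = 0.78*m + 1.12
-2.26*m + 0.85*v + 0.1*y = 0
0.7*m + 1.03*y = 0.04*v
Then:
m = -1.44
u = -1.15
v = -3.91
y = 0.82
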